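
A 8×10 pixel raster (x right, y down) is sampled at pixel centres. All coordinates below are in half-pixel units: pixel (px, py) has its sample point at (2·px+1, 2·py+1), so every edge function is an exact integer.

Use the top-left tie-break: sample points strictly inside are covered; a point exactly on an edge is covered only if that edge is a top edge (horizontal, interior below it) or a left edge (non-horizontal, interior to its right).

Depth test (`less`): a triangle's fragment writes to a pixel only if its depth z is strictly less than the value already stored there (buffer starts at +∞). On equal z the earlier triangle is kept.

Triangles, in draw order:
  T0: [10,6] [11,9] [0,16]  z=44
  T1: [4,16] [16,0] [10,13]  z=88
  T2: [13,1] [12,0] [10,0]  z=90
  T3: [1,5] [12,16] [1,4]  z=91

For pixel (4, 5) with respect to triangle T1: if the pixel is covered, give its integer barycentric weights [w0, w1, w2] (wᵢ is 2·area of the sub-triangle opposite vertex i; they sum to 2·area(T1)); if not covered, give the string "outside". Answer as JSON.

T0:
  2·area = 40
  edge (10, 6)→(11, 9): d=(1,3) right/bottom  bias=-1
  edge (11, 9)→(0, 16): d=(-11,7) right/bottom  bias=-1
  edge (0, 16)→(10, 6): d=(10,-10) top-left  bias=+0
    (7,0)@(15, 1): e=[-20,60,0] → ·  [on edge]
    (4,1)@(9, 3): e=[0,80,-40] → ·  [on edge]
    (6,1)@(13, 3): e=[-12,52,0] → ·  [on edge]
    (5,2)@(11, 5): e=[-4,44,0] → ·  [on edge]
    (4,3)@(9, 7): e=[4,36,0] → #  [on edge]
    (5,3)@(11, 7): e=[-2,22,20] → ·
    (3,4)@(7, 9): e=[12,28,0] → #  [on edge]
    (5,4)@(11, 9): e=[0,0,40] → ·  [on edge]
    (2,5)@(5, 11): e=[20,20,0] → #  [on edge]
    (4,5)@(9, 11): e=[8,-8,40] → ·
    (1,6)@(3, 13): e=[28,12,0] → #  [on edge]
    (2,6)@(5, 13): e=[22,-2,20] → ·
    (0,7)@(1, 15): e=[36,4,0] → #  [on edge]
    (6,7)@(13, 15): e=[0,-80,120] → ·  [on edge]
  covered (7 px):
    · · · · · · · ·
    · · · · · · · ·
    · · · · · · · ·
    · · · · # · · ·
    · · · # # · · ·
    · · # # · · · ·
    · # · · · · · ·
    # · · · · · · ·
    · · · · · · · ·
    · · · · · · · ·
T1:
  2·area = 60
  edge (4, 16)→(16, 0): d=(12,-16) top-left  bias=+0
  edge (16, 0)→(10, 13): d=(-6,13) right/bottom  bias=-1
  edge (10, 13)→(4, 16): d=(-6,3) right/bottom  bias=-1
    (6,2)@(13, 5): e=[12,9,39] → #
    (7,2)@(15, 5): e=[44,-17,33] → ·
    (5,3)@(11, 7): e=[4,23,33] → #
    (6,3)@(13, 7): e=[36,-3,27] → ·
    (5,4)@(11, 9): e=[28,11,21] → #
    (6,4)@(13, 9): e=[60,-15,15] → ·
    (4,5)@(9, 11): e=[20,25,15] → #
    (5,5)@(11, 11): e=[52,-1,9] → ·
    (3,6)@(7, 13): e=[12,39,9] → #
    (5,6)@(11, 13): e=[76,-13,-3] → ·
    (2,7)@(5, 15): e=[4,53,3] → #
    (3,7)@(7, 15): e=[36,27,-3] → ·
  covered (7 px):
    · · · · · · · ·
    · · · · · · · ·
    · · · · · · # ·
    · · · · · # · ·
    · · · · · # · ·
    · · · · # · · ·
    · · · # # · · ·
    · · # · · · · ·
    · · · · · · · ·
    · · · · · · · ·
T2:
  2·area = 2  (B↔C swapped to make it positive)
  edge (13, 1)→(10, 0): d=(-3,-1) top-left  bias=+0
  edge (10, 0)→(12, 0): d=(2,0) top-left  bias=+0
  edge (12, 0)→(13, 1): d=(1,1) right/bottom  bias=-1
    (6,0)@(13, 1): e=[0,2,0] → ·  [on edge]
    (7,1)@(15, 3): e=[-4,6,0] → ·  [on edge]
  covered (0 px):
    · · · · · · · ·
    · · · · · · · ·
    · · · · · · · ·
    · · · · · · · ·
    · · · · · · · ·
    · · · · · · · ·
    · · · · · · · ·
    · · · · · · · ·
    · · · · · · · ·
    · · · · · · · ·
T3:
  2·area = 11  (B↔C swapped to make it positive)
  edge (1, 5)→(1, 4): d=(0,-1) top-left  bias=+0
  edge (1, 4)→(12, 16): d=(11,12) right/bottom  bias=-1
  edge (12, 16)→(1, 5): d=(-11,-11) top-left  bias=+0
    (0,0)@(1, 1): e=[0,-33,44] → ·  [on edge]
    (0,1)@(1, 3): e=[0,-11,22] → ·  [on edge]
    (0,2)@(1, 5): e=[0,11,0] → #  [on edge]
    (1,2)@(3, 5): e=[2,-13,22] → ·
    (0,3)@(1, 7): e=[0,33,-22] → ·  [on edge]
    (1,3)@(3, 7): e=[2,9,0] → #  [on edge]
    (2,3)@(5, 7): e=[4,-15,22] → ·
    (0,4)@(1, 9): e=[0,55,-44] → ·  [on edge]
    (1,4)@(3, 9): e=[2,31,-22] → ·
    (2,4)@(5, 9): e=[4,7,0] → #  [on edge]
    (3,4)@(7, 9): e=[6,-17,22] → ·
    (0,5)@(1, 11): e=[0,77,-66] → ·  [on edge]
    (3,5)@(7, 11): e=[6,5,0] → #  [on edge]
    (0,6)@(1, 13): e=[0,99,-88] → ·  [on edge]
    (4,6)@(9, 13): e=[8,3,0] → #  [on edge]
    (0,7)@(1, 15): e=[0,121,-110] → ·  [on edge]
    (5,7)@(11, 15): e=[10,1,0] → #  [on edge]
    (0,8)@(1, 17): e=[0,143,-132] → ·  [on edge]
    (6,8)@(13, 17): e=[12,-1,0] → ·  [on edge]
    (0,9)@(1, 19): e=[0,165,-154] → ·  [on edge]
    (7,9)@(15, 19): e=[14,-3,0] → ·  [on edge]
  covered (6 px):
    · · · · · · · ·
    · · · · · · · ·
    # · · · · · · ·
    · # · · · · · ·
    · · # · · · · ·
    · · · # · · · ·
    · · · · # · · ·
    · · · · · # · ·
    · · · · · · · ·
    · · · · · · · ·

Result: [25,15,20]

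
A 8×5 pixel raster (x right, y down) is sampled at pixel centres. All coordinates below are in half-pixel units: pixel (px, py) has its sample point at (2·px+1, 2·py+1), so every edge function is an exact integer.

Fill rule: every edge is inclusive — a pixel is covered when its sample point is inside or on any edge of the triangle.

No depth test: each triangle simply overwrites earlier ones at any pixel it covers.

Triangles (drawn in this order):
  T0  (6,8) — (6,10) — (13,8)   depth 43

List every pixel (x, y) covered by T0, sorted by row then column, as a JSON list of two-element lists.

T0:
  2·area = 14  (B↔C swapped to make it positive)
  edge (6, 8)→(13, 8): d=(7,0) inclusive
  edge (13, 8)→(6, 10): d=(-7,2) inclusive
  edge (6, 10)→(6, 8): d=(0,-2) inclusive
    (3,4)@(7, 9): e=[7,5,2] → #
    (4,4)@(9, 9): e=[7,1,6] → #
    (5,4)@(11, 9): e=[7,-3,10] → ·
  covered (2 px):
    · · · · · · · ·
    · · · · · · · ·
    · · · · · · · ·
    · · · · · · · ·
    · · · # # · · ·

Answer: [[3,4],[4,4]]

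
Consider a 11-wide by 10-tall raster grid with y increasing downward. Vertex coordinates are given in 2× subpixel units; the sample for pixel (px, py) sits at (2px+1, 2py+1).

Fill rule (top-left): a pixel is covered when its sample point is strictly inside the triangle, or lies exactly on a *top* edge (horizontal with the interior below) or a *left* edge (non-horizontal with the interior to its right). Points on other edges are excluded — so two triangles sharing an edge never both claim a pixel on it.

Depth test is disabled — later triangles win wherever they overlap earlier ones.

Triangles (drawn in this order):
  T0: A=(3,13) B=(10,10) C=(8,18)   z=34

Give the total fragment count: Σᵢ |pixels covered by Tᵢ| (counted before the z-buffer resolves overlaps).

T0:
  2·area = 50
  edge (3, 13)→(10, 10): d=(7,-3) top-left  bias=+0
  edge (10, 10)→(8, 18): d=(-2,8) right/bottom  bias=-1
  edge (8, 18)→(3, 13): d=(-5,-5) top-left  bias=+0
    (8,3)@(17, 7): e=[0,-50,100] → .  [on edge]
    (0,5)@(1, 11): e=[-20,70,0] → .  [on edge]
    (4,5)@(9, 11): e=[4,6,40] → X
    (5,5)@(11, 11): e=[10,-10,50] → .
    (1,6)@(3, 13): e=[0,50,0] → X  [on edge]
    (2,6)@(5, 13): e=[6,34,10] → X
    (3,6)@(7, 13): e=[12,18,20] → X
    (5,6)@(11, 13): e=[24,-14,40] → .
    (1,7)@(3, 15): e=[14,46,-10] → .
    (2,7)@(5, 15): e=[20,30,0] → X  [on edge]
    (4,7)@(9, 15): e=[32,-2,20] → .
    (2,8)@(5, 17): e=[34,26,-10] → .
    (3,8)@(7, 17): e=[40,10,0] → X  [on edge]
    (4,9)@(9, 19): e=[60,-10,0] → .  [on edge]
  covered (8 px):
    . . . . . . . . . . .
    . . . . . . . . . . .
    . . . . . . . . . . .
    . . . . . . . . . . .
    . . . . . . . . . . .
    . . . . X . . . . . .
    . X X X X . . . . . .
    . . X X . . . . . . .
    . . . X . . . . . . .
    . . . . . . . . . . .

Final: 8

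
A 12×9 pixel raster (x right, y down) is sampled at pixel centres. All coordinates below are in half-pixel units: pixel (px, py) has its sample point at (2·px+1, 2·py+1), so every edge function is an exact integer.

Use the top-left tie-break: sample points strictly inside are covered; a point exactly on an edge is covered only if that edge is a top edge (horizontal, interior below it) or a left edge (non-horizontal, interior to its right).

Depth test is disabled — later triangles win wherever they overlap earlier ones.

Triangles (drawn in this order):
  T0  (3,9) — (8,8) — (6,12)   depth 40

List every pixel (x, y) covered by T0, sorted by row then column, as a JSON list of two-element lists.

T0:
  2·area = 18
  edge (3, 9)→(8, 8): d=(5,-1) top-left  bias=+0
  edge (8, 8)→(6, 12): d=(-2,4) right/bottom  bias=-1
  edge (6, 12)→(3, 9): d=(-3,-3) top-left  bias=+0
    (11,2)@(23, 5): e=[0,-54,72] → ·  [on edge]
    (0,3)@(1, 7): e=[-12,30,0] → ·  [on edge]
    (6,3)@(13, 7): e=[0,-18,36] → ·  [on edge]
    (1,4)@(3, 9): e=[0,18,0] → █  [on edge]
    (2,4)@(5, 9): e=[2,10,6] → █
    (3,4)@(7, 9): e=[4,2,12] → █
    (4,4)@(9, 9): e=[6,-6,18] → ·
    (1,5)@(3, 11): e=[10,14,-6] → ·
    (2,5)@(5, 11): e=[12,6,0] → █  [on edge]
    (3,5)@(7, 11): e=[14,-2,6] → ·
    (2,6)@(5, 13): e=[22,2,-6] → ·
    (3,6)@(7, 13): e=[24,-6,0] → ·  [on edge]
    (4,7)@(9, 15): e=[36,-18,0] → ·  [on edge]
    (5,8)@(11, 17): e=[48,-30,0] → ·  [on edge]
  covered (4 px):
    · · · · · · · · · · · ·
    · · · · · · · · · · · ·
    · · · · · · · · · · · ·
    · · · · · · · · · · · ·
    · █ █ █ · · · · · · · ·
    · · █ · · · · · · · · ·
    · · · · · · · · · · · ·
    · · · · · · · · · · · ·
    · · · · · · · · · · · ·

Final: [[1,4],[2,4],[3,4],[2,5]]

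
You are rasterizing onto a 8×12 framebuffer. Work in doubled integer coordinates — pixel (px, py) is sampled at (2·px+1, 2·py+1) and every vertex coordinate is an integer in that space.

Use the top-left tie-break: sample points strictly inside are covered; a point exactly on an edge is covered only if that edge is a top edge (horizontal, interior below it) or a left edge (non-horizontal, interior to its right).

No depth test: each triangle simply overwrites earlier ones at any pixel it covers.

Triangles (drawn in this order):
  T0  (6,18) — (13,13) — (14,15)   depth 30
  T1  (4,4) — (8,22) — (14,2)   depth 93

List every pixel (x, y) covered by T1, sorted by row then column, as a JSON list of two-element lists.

T0:
  2·area = 19
  edge (6, 18)→(13, 13): d=(7,-5) top-left  bias=+0
  edge (13, 13)→(14, 15): d=(1,2) right/bottom  bias=-1
  edge (14, 15)→(6, 18): d=(-8,3) right/bottom  bias=-1
    (3,0)@(7, 1): e=[-114,0,133] → ·  [on edge]
    (4,2)@(9, 5): e=[-76,0,95] → ·  [on edge]
    (5,4)@(11, 9): e=[-38,0,57] → ·  [on edge]
    (6,6)@(13, 13): e=[0,0,19] → ·  [on edge]
    (5,7)@(11, 15): e=[4,6,9] → #
    (6,7)@(13, 15): e=[14,2,3] → #
    (7,7)@(15, 15): e=[24,-2,-3] → ·
    (5,8)@(11, 17): e=[18,8,-7] → ·
    (6,8)@(13, 17): e=[28,4,-13] → ·
    (7,8)@(15, 17): e=[38,0,-19] → ·  [on edge]
  covered (2 px):
    · · · · · · · ·
    · · · · · · · ·
    · · · · · · · ·
    · · · · · · · ·
    · · · · · · · ·
    · · · · · · · ·
    · · · · · · · ·
    · · · · · # # ·
    · · · · · · · ·
    · · · · · · · ·
    · · · · · · · ·
    · · · · · · · ·
T1:
  2·area = 188  (B↔C swapped to make it positive)
  edge (4, 4)→(14, 2): d=(10,-2) top-left  bias=+0
  edge (14, 2)→(8, 22): d=(-6,20) right/bottom  bias=-1
  edge (8, 22)→(4, 4): d=(-4,-18) top-left  bias=+0
    (4,1)@(9, 3): e=[0,94,94] → #  [on edge]
    (5,1)@(11, 3): e=[4,54,130] → #
    (6,1)@(13, 3): e=[8,14,166] → #
    (7,1)@(15, 3): e=[12,-26,202] → ·
    (2,2)@(5, 5): e=[12,162,14] → #
    (3,2)@(7, 5): e=[16,122,50] → #
    (7,2)@(15, 5): e=[32,-38,194] → ·
    (2,3)@(5, 7): e=[32,150,6] → #
    (6,3)@(13, 7): e=[48,-10,150] → ·
    (2,4)@(5, 9): e=[52,138,-2] → ·
    (3,4)@(7, 9): e=[56,98,34] → #
    (6,4)@(13, 9): e=[68,-22,142] → ·
  covered (24 px):
    · · · · · · · ·
    · · · · # # # ·
    · · # # # # # ·
    · · # # # # · ·
    · · · # # # · ·
    · · · # # # · ·
    · · · # # · · ·
    · · · # # · · ·
    · · · # # · · ·
    · · · · · · · ·
    · · · · · · · ·
    · · · · · · · ·

Answer: [[4,1],[5,1],[6,1],[2,2],[3,2],[4,2],[5,2],[6,2],[2,3],[3,3],[4,3],[5,3],[3,4],[4,4],[5,4],[3,5],[4,5],[5,5],[3,6],[4,6],[3,7],[4,7],[3,8],[4,8]]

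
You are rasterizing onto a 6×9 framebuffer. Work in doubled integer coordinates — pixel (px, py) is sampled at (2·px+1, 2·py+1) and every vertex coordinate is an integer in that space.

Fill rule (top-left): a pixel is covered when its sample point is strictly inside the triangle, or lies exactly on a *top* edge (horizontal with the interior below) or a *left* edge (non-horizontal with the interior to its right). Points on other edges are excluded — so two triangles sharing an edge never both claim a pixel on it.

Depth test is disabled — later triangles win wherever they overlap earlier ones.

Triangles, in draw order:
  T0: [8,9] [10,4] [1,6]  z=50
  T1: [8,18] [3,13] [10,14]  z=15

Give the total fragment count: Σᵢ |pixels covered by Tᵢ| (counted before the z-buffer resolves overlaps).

T0:
  2·area = 41  (B↔C swapped to make it positive)
  edge (8, 9)→(1, 6): d=(-7,-3) top-left  bias=+0
  edge (1, 6)→(10, 4): d=(9,-2) top-left  bias=+0
  edge (10, 4)→(8, 9): d=(-2,5) right/bottom  bias=-1
    (3,2)@(7, 5): e=[25,3,13] → X
    (4,2)@(9, 5): e=[31,7,3] → X
    (5,2)@(11, 5): e=[37,11,-7] → .
    (2,3)@(5, 7): e=[5,17,19] → X
    (4,3)@(9, 7): e=[17,25,-1] → .
    (2,4)@(5, 9): e=[-9,35,15] → .
    (3,4)@(7, 9): e=[-3,39,5] → .
  covered (4 px):
    . . . . . .
    . . . . . .
    . . . X X .
    . . X X . .
    . . . . . .
    . . . . . .
    . . . . . .
    . . . . . .
    . . . . . .
T1:
  2·area = 30
  edge (8, 18)→(3, 13): d=(-5,-5) top-left  bias=+0
  edge (3, 13)→(10, 14): d=(7,1) right/bottom  bias=-1
  edge (10, 14)→(8, 18): d=(-2,4) right/bottom  bias=-1
    (0,5)@(1, 11): e=[0,-12,42] → .  [on edge]
    (1,6)@(3, 13): e=[0,0,30] → .  [on edge]
    (2,7)@(5, 15): e=[0,12,18] → X  [on edge]
    (3,7)@(7, 15): e=[10,10,10] → X
    (4,7)@(9, 15): e=[20,8,2] → X
    (5,7)@(11, 15): e=[30,6,-6] → .
    (2,8)@(5, 17): e=[-10,26,14] → .
    (3,8)@(7, 17): e=[0,24,6] → X  [on edge]
    (4,8)@(9, 17): e=[10,22,-2] → .
  covered (4 px):
    . . . . . .
    . . . . . .
    . . . . . .
    . . . . . .
    . . . . . .
    . . . . . .
    . . . . . .
    . . X X X .
    . . . X . .

Result: 8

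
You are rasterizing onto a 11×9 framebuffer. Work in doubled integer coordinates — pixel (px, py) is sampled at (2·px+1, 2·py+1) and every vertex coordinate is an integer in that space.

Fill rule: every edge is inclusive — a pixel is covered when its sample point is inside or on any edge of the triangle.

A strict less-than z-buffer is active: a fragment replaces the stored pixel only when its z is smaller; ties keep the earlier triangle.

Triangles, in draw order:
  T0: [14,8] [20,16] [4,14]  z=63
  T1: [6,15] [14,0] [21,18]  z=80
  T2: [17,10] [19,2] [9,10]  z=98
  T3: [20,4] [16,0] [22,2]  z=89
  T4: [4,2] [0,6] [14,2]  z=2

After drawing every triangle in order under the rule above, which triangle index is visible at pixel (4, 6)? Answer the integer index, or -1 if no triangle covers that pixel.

T0:
  2·area = 116
  edge (14, 8)→(20, 16): d=(6,8) inclusive
  edge (20, 16)→(4, 14): d=(-16,-2) inclusive
  edge (4, 14)→(14, 8): d=(10,-6) inclusive
    (9,2)@(19, 5): e=[-58,174,0] → .  [on edge]
    (6,4)@(13, 9): e=[14,98,4] → X
    (7,4)@(15, 9): e=[-2,102,16] → .
    (4,5)@(9, 11): e=[58,58,0] → X  [on edge]
    (5,5)@(11, 11): e=[42,62,12] → X
    (7,5)@(15, 11): e=[10,70,36] → X
    (8,5)@(17, 11): e=[-6,74,48] → .
    (3,6)@(7, 13): e=[86,22,8] → X
    (8,6)@(17, 13): e=[6,42,68] → X
    (9,6)@(19, 13): e=[-10,46,80] → .
    (3,7)@(7, 15): e=[98,-10,28] → .
    (4,7)@(9, 15): e=[82,-6,40] → .
  covered (15 px):
    . . . . . . . . . . .
    . . . . . . . . . . .
    . . . . . . . . . . .
    . . . . . . . . . . .
    . . . . . . X . . . .
    . . . . X X X X . . .
    . . . X X X X X X . .
    . . . . . . X X X X .
    . . . . . . . . . . .
T1:
  2·area = 249
  edge (6, 15)→(14, 0): d=(8,-15) inclusive
  edge (14, 0)→(21, 18): d=(7,18) inclusive
  edge (21, 18)→(6, 15): d=(-15,-3) inclusive
    (6,1)@(13, 3): e=[9,39,201] → X
    (7,1)@(15, 3): e=[39,3,207] → X
    (8,1)@(17, 3): e=[69,-33,213] → .
    (6,2)@(13, 5): e=[25,53,171] → X
    (8,2)@(17, 5): e=[85,-19,183] → .
    (5,3)@(11, 7): e=[11,103,135] → X
    (8,3)@(17, 7): e=[101,-5,153] → .
    (5,4)@(11, 9): e=[27,117,105] → X
    (8,4)@(17, 9): e=[117,9,123] → X
    (9,4)@(19, 9): e=[147,-27,129] → .
    (4,5)@(9, 11): e=[13,167,69] → X
    (9,5)@(19, 11): e=[163,-13,99] → .
  covered (31 px):
    . . . . . . . . . . .
    . . . . . . X X . . .
    . . . . . . X X . . .
    . . . . . X X X . . .
    . . . . . X X X X . .
    . . . . X X X X X . .
    . . . . X X X X X X .
    . . . X X X X X X X .
    . . . . . . . . X X .
T2:
  2·area = 64  (B↔C swapped to make it positive)
  edge (17, 10)→(9, 10): d=(-8,0) inclusive
  edge (9, 10)→(19, 2): d=(10,-8) inclusive
  edge (19, 2)→(17, 10): d=(-2,8) inclusive
    (8,2)@(17, 5): e=[40,14,10] → X
    (9,2)@(19, 5): e=[40,30,-6] → .
    (6,3)@(13, 7): e=[24,2,38] → X
    (7,3)@(15, 7): e=[24,18,22] → X
    (9,3)@(19, 7): e=[24,50,-10] → .
    (5,4)@(11, 9): e=[8,6,50] → X
    (9,4)@(19, 9): e=[8,70,-14] → .
    (5,5)@(11, 11): e=[-8,26,46] → .
    (6,5)@(13, 11): e=[-8,42,30] → .
    (7,5)@(15, 11): e=[-8,58,14] → .
    (8,5)@(17, 11): e=[-8,74,-2] → .
  covered (8 px):
    . . . . . . . . . . .
    . . . . . . . . . . .
    . . . . . . . . X . .
    . . . . . . X X X . .
    . . . . . X X X X . .
    . . . . . . . . . . .
    . . . . . . . . . . .
    . . . . . . . . . . .
    . . . . . . . . . . .
T3:
  2·area = 16
  edge (20, 4)→(16, 0): d=(-4,-4) inclusive
  edge (16, 0)→(22, 2): d=(6,2) inclusive
  edge (22, 2)→(20, 4): d=(-2,2) inclusive
    (8,0)@(17, 1): e=[0,4,12] → X  [on edge]
    (9,0)@(19, 1): e=[8,0,8] → X  [on edge]
    (10,0)@(21, 1): e=[16,-4,4] → .
    (8,1)@(17, 3): e=[-8,16,8] → .
    (9,1)@(19, 3): e=[0,12,4] → X  [on edge]
    (10,1)@(21, 3): e=[8,8,0] → X  [on edge]
    (9,2)@(19, 5): e=[-8,24,0] → .  [on edge]
    (10,2)@(21, 5): e=[0,20,-4] → .  [on edge]
    (8,3)@(17, 7): e=[-24,40,0] → .  [on edge]
    (7,4)@(15, 9): e=[-40,56,0] → .  [on edge]
    (6,5)@(13, 11): e=[-56,72,0] → .  [on edge]
    (5,6)@(11, 13): e=[-72,88,0] → .  [on edge]
    (4,7)@(9, 15): e=[-88,104,0] → .  [on edge]
    (3,8)@(7, 17): e=[-104,120,0] → .  [on edge]
  covered (4 px):
    . . . . . . . . X X .
    . . . . . . . . . X X
    . . . . . . . . . . .
    . . . . . . . . . . .
    . . . . . . . . . . .
    . . . . . . . . . . .
    . . . . . . . . . . .
    . . . . . . . . . . .
    . . . . . . . . . . .
T4:
  2·area = 40  (B↔C swapped to make it positive)
  edge (4, 2)→(14, 2): d=(10,0) inclusive
  edge (14, 2)→(0, 6): d=(-14,4) inclusive
  edge (0, 6)→(4, 2): d=(4,-4) inclusive
    (2,0)@(5, 1): e=[-10,50,0] → .  [on edge]
    (1,1)@(3, 3): e=[10,30,0] → X  [on edge]
    (2,1)@(5, 3): e=[10,22,8] → X
    (3,1)@(7, 3): e=[10,14,16] → X
    (4,1)@(9, 3): e=[10,6,24] → X
    (5,1)@(11, 3): e=[10,-2,32] → .
    (0,2)@(1, 5): e=[30,10,0] → X  [on edge]
    (2,2)@(5, 5): e=[30,-6,16] → .
    (3,2)@(7, 5): e=[30,-14,24] → .
    (4,2)@(9, 5): e=[30,-22,32] → .
    (0,3)@(1, 7): e=[50,-18,8] → .
    (1,3)@(3, 7): e=[50,-26,16] → .
  covered (6 px):
    . . . . . . . . . . .
    . X X X X . . . . . .
    X X . . . . . . . . .
    . . . . . . . . . . .
    . . . . . . . . . . .
    . . . . . . . . . . .
    . . . . . . . . . . .
    . . . . . . . . . . .
    . . . . . . . . . . .

Z-buffer (winner per pixel, '.' = empty):
  . . . . . . . . 3 3 .
  . 4 4 4 4 . 1 1 . 3 3
  4 4 . . . . 1 1 2 . .
  . . . . . 1 1 1 2 . .
  . . . . . 1 0 1 1 . .
  . . . . 0 0 0 0 1 . .
  . . . 0 0 0 0 0 0 1 .
  . . . 1 1 1 0 0 0 0 .
  . . . . . . . . 1 1 .

Final: 0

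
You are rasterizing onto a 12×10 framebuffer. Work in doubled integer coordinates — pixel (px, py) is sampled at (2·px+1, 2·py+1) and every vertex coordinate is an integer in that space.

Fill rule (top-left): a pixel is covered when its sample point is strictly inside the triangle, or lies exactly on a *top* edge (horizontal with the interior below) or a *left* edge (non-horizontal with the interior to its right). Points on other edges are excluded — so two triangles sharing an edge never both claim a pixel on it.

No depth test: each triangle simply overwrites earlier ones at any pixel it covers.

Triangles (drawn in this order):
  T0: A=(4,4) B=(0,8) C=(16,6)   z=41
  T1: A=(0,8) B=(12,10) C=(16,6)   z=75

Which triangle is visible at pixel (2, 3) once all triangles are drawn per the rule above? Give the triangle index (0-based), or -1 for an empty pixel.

T0:
  2·area = 56  (B↔C swapped to make it positive)
  edge (4, 4)→(16, 6): d=(12,2) right/bottom  bias=-1
  edge (16, 6)→(0, 8): d=(-16,2) right/bottom  bias=-1
  edge (0, 8)→(4, 4): d=(4,-4) top-left  bias=+0
    (3,0)@(7, 1): e=[-42,98,0] → .  [on edge]
    (2,1)@(5, 3): e=[-14,70,0] → .  [on edge]
    (1,2)@(3, 5): e=[14,42,0] → X  [on edge]
    (2,2)@(5, 5): e=[10,38,8] → X
    (3,2)@(7, 5): e=[6,34,16] → X
    (4,2)@(9, 5): e=[2,30,24] → X
    (5,2)@(11, 5): e=[-2,26,32] → .
    (0,3)@(1, 7): e=[42,14,0] → X  [on edge]
    (4,3)@(9, 7): e=[26,-2,32] → .
    (0,4)@(1, 9): e=[66,-18,8] → .
    (1,4)@(3, 9): e=[62,-22,16] → .
    (2,4)@(5, 9): e=[58,-26,24] → .
  covered (8 px):
    . . . . . . . . . . . .
    . . . . . . . . . . . .
    . X X X X . . . . . . .
    X X X X . . . . . . . .
    . . . . . . . . . . . .
    . . . . . . . . . . . .
    . . . . . . . . . . . .
    . . . . . . . . . . . .
    . . . . . . . . . . . .
    . . . . . . . . . . . .
T1:
  2·area = 56  (B↔C swapped to make it positive)
  edge (0, 8)→(16, 6): d=(16,-2) top-left  bias=+0
  edge (16, 6)→(12, 10): d=(-4,4) right/bottom  bias=-1
  edge (12, 10)→(0, 8): d=(-12,-2) top-left  bias=+0
    (10,0)@(21, 1): e=[-70,0,126] → .  [on edge]
    (9,1)@(19, 3): e=[-42,0,98] → .  [on edge]
    (8,2)@(17, 5): e=[-14,0,70] → .  [on edge]
    (4,3)@(9, 7): e=[2,24,30] → X
    (5,3)@(11, 7): e=[6,16,34] → X
    (6,3)@(13, 7): e=[10,8,38] → X
    (7,3)@(15, 7): e=[14,0,42] → .  [on edge]
    (3,4)@(7, 9): e=[30,24,2] → X
    (6,4)@(13, 9): e=[42,0,14] → .  [on edge]
    (3,5)@(7, 11): e=[62,16,-22] → .
    (4,5)@(9, 11): e=[66,8,-18] → .
    (5,5)@(11, 11): e=[70,0,-14] → .  [on edge]
    (4,6)@(9, 13): e=[98,0,-42] → .  [on edge]
    (3,7)@(7, 15): e=[126,0,-70] → .  [on edge]
    (2,8)@(5, 17): e=[154,0,-98] → .  [on edge]
    (1,9)@(3, 19): e=[182,0,-126] → .  [on edge]
  covered (6 px):
    . . . . . . . . . . . .
    . . . . . . . . . . . .
    . . . . . . . . . . . .
    . . . . X X X . . . . .
    . . . X X X . . . . . .
    . . . . . . . . . . . .
    . . . . . . . . . . . .
    . . . . . . . . . . . .
    . . . . . . . . . . . .
    . . . . . . . . . . . .

Z-buffer (winner per pixel, '.' = empty):
  . . . . . . . . . . . .
  . . . . . . . . . . . .
  . 0 0 0 0 . . . . . . .
  0 0 0 0 1 1 1 . . . . .
  . . . 1 1 1 . . . . . .
  . . . . . . . . . . . .
  . . . . . . . . . . . .
  . . . . . . . . . . . .
  . . . . . . . . . . . .
  . . . . . . . . . . . .

Answer: 0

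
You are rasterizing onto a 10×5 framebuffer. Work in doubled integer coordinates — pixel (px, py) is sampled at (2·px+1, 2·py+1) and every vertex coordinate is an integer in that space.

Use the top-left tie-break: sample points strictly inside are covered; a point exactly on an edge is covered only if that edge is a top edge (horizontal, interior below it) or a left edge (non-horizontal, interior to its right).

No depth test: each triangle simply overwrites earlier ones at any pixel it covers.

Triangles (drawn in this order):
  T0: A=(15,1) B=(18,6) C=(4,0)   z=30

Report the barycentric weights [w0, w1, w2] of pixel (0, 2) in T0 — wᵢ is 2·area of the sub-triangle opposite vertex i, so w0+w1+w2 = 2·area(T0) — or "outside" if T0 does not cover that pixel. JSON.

T0:
  2·area = 52
  edge (15, 1)→(18, 6): d=(3,5) right/bottom  bias=-1
  edge (18, 6)→(4, 0): d=(-14,-6) top-left  bias=+0
  edge (4, 0)→(15, 1): d=(11,1) right/bottom  bias=-1
    (3,0)@(7, 1): e=[40,4,8] → #
    (4,0)@(9, 1): e=[30,16,6] → #
    (5,0)@(11, 1): e=[20,28,4] → #
    (6,0)@(13, 1): e=[10,40,2] → #
    (7,0)@(15, 1): e=[0,52,0] → ·  [on edge]
    (3,1)@(7, 3): e=[46,-24,30] → ·
    (4,1)@(9, 3): e=[36,-12,28] → ·
    (5,1)@(11, 3): e=[26,0,26] → #  [on edge]
    (7,1)@(15, 3): e=[6,24,22] → #
    (8,1)@(17, 3): e=[-4,36,20] → ·
    (5,2)@(11, 5): e=[32,-28,48] → ·
    (6,2)@(13, 5): e=[22,-16,46] → ·
  covered (8 px):
    · · · # # # # · · ·
    · · · · · # # # · ·
    · · · · · · · · # ·
    · · · · · · · · · ·
    · · · · · · · · · ·

Final: "outside"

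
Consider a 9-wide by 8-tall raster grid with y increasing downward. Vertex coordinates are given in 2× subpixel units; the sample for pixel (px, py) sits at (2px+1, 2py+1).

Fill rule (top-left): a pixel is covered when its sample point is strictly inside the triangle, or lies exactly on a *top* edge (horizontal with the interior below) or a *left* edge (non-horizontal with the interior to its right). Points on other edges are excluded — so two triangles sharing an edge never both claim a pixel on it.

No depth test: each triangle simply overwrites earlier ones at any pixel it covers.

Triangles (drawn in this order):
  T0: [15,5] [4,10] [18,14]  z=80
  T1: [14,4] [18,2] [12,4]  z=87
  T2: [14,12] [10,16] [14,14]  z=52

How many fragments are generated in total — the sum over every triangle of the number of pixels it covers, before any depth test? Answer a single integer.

T0:
  2·area = 114  (B↔C swapped to make it positive)
  edge (15, 5)→(18, 14): d=(3,9) right/bottom  bias=-1
  edge (18, 14)→(4, 10): d=(-14,-4) top-left  bias=+0
  edge (4, 10)→(15, 5): d=(11,-5) top-left  bias=+0
    (7,2)@(15, 5): e=[0,114,0] → ·  [on edge]
    (5,3)@(11, 7): e=[42,70,2] → █
    (6,3)@(13, 7): e=[24,78,12] → █
    (7,3)@(15, 7): e=[6,86,22] → █
    (8,3)@(17, 7): e=[-12,94,32] → ·
    (3,4)@(7, 9): e=[84,26,4] → █
    (4,4)@(9, 9): e=[66,34,14] → █
    (8,4)@(17, 9): e=[-6,66,54] → ·
    (3,5)@(7, 11): e=[90,-2,26] → ·
    (4,5)@(9, 11): e=[72,6,36] → █
    (8,5)@(17, 11): e=[0,38,76] → ·  [on edge]
    (4,6)@(9, 13): e=[78,-22,58] → ·
  covered (14 px):
    · · · · · · · · ·
    · · · · · · · · ·
    · · · · · · · · ·
    · · · · · █ █ █ ·
    · · · █ █ █ █ █ ·
    · · · · █ █ █ █ ·
    · · · · · · · █ █
    · · · · · · · · ·
T1:
  2·area = 4  (B↔C swapped to make it positive)
  edge (14, 4)→(12, 4): d=(-2,0) right/bottom  bias=-1
  edge (12, 4)→(18, 2): d=(6,-2) top-left  bias=+0
  edge (18, 2)→(14, 4): d=(-4,2) right/bottom  bias=-1
    (7,1)@(15, 3): e=[2,0,2] → █  [on edge]
    (8,1)@(17, 3): e=[2,4,-2] → ·
    (4,2)@(9, 5): e=[-2,0,6] → ·  [on edge]
    (7,2)@(15, 5): e=[-2,12,-6] → ·
    (1,3)@(3, 7): e=[-6,0,10] → ·  [on edge]
  covered (1 px):
    · · · · · · · · ·
    · · · · · · · █ ·
    · · · · · · · · ·
    · · · · · · · · ·
    · · · · · · · · ·
    · · · · · · · · ·
    · · · · · · · · ·
    · · · · · · · · ·
T2:
  2·area = 8  (B↔C swapped to make it positive)
  edge (14, 12)→(14, 14): d=(0,2) right/bottom  bias=-1
  edge (14, 14)→(10, 16): d=(-4,2) right/bottom  bias=-1
  edge (10, 16)→(14, 12): d=(4,-4) top-left  bias=+0
    (8,4)@(17, 9): e=[-6,14,0] → ·  [on edge]
    (7,5)@(15, 11): e=[-2,10,0] → ·  [on edge]
    (6,6)@(13, 13): e=[2,6,0] → █  [on edge]
    (7,6)@(15, 13): e=[-2,2,8] → ·
    (5,7)@(11, 15): e=[6,2,0] → █  [on edge]
    (6,7)@(13, 15): e=[2,-2,8] → ·
  covered (2 px):
    · · · · · · · · ·
    · · · · · · · · ·
    · · · · · · · · ·
    · · · · · · · · ·
    · · · · · · · · ·
    · · · · · · · · ·
    · · · · · · █ · ·
    · · · · · █ · · ·

Result: 17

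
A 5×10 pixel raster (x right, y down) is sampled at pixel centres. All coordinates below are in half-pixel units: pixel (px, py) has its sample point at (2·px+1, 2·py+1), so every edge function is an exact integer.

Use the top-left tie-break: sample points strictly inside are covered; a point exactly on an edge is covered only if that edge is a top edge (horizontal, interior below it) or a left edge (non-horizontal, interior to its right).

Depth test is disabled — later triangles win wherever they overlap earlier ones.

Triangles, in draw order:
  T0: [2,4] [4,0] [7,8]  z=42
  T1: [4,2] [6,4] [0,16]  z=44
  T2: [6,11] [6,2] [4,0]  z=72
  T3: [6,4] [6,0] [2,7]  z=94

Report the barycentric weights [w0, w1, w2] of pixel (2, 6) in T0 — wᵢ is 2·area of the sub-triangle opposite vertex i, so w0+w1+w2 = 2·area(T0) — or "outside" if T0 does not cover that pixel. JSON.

T0:
  2·area = 28
  edge (2, 4)→(4, 0): d=(2,-4) top-left  bias=+0
  edge (4, 0)→(7, 8): d=(3,8) right/bottom  bias=-1
  edge (7, 8)→(2, 4): d=(-5,-4) top-left  bias=+0
    (1,1)@(3, 3): e=[2,17,9] → #
    (2,1)@(5, 3): e=[10,1,17] → #
    (3,1)@(7, 3): e=[18,-15,25] → ·
    (1,2)@(3, 5): e=[6,23,-1] → ·
    (2,2)@(5, 5): e=[14,7,7] → #
    (3,2)@(7, 5): e=[22,-9,15] → ·
    (2,3)@(5, 7): e=[18,13,-3] → ·
  covered (3 px):
    · · · · ·
    · # # · ·
    · · # · ·
    · · · · ·
    · · · · ·
    · · · · ·
    · · · · ·
    · · · · ·
    · · · · ·
    · · · · ·
T1:
  2·area = 36
  edge (4, 2)→(6, 4): d=(2,2) right/bottom  bias=-1
  edge (6, 4)→(0, 16): d=(-6,12) right/bottom  bias=-1
  edge (0, 16)→(4, 2): d=(4,-14) top-left  bias=+0
    (1,0)@(3, 1): e=[0,54,-18] → ·  [on edge]
    (2,1)@(5, 3): e=[0,18,18] → ·  [on edge]
    (2,2)@(5, 5): e=[4,6,26] → #
    (3,2)@(7, 5): e=[0,-18,54] → ·  [on edge]
    (1,3)@(3, 7): e=[12,18,6] → #
    (2,3)@(5, 7): e=[8,-6,34] → ·
    (4,3)@(9, 7): e=[0,-54,90] → ·  [on edge]
    (1,4)@(3, 9): e=[16,6,14] → #
    (2,4)@(5, 9): e=[12,-18,42] → ·
    (1,5)@(3, 11): e=[20,-6,22] → ·
    (0,6)@(1, 13): e=[28,6,2] → #
    (1,6)@(3, 13): e=[24,-18,30] → ·
  covered (4 px):
    · · · · ·
    · · · · ·
    · · # · ·
    · # · · ·
    · # · · ·
    · · · · ·
    # · · · ·
    · · · · ·
    · · · · ·
    · · · · ·
T2:
  2·area = 18  (B↔C swapped to make it positive)
  edge (6, 11)→(4, 0): d=(-2,-11) top-left  bias=+0
  edge (4, 0)→(6, 2): d=(2,2) right/bottom  bias=-1
  edge (6, 2)→(6, 11): d=(0,9) right/bottom  bias=-1
    (2,0)@(5, 1): e=[9,0,9] → ·  [on edge]
    (2,1)@(5, 3): e=[5,4,9] → #
    (3,1)@(7, 3): e=[27,0,-9] → ·  [on edge]
    (2,2)@(5, 5): e=[1,8,9] → #
    (3,2)@(7, 5): e=[23,4,-9] → ·
    (4,2)@(9, 5): e=[45,0,-27] → ·  [on edge]
    (2,3)@(5, 7): e=[-3,12,9] → ·
  covered (2 px):
    · · · · ·
    · · # · ·
    · · # · ·
    · · · · ·
    · · · · ·
    · · · · ·
    · · · · ·
    · · · · ·
    · · · · ·
    · · · · ·
T3:
  2·area = 16  (B↔C swapped to make it positive)
  edge (6, 4)→(2, 7): d=(-4,3) right/bottom  bias=-1
  edge (2, 7)→(6, 0): d=(4,-7) top-left  bias=+0
  edge (6, 0)→(6, 4): d=(0,4) right/bottom  bias=-1
    (2,1)@(5, 3): e=[7,5,4] → #
    (3,1)@(7, 3): e=[1,19,-4] → ·
    (2,2)@(5, 5): e=[-1,13,4] → ·
  covered (1 px):
    · · · · ·
    · · # · ·
    · · · · ·
    · · · · ·
    · · · · ·
    · · · · ·
    · · · · ·
    · · · · ·
    · · · · ·
    · · · · ·

Answer: "outside"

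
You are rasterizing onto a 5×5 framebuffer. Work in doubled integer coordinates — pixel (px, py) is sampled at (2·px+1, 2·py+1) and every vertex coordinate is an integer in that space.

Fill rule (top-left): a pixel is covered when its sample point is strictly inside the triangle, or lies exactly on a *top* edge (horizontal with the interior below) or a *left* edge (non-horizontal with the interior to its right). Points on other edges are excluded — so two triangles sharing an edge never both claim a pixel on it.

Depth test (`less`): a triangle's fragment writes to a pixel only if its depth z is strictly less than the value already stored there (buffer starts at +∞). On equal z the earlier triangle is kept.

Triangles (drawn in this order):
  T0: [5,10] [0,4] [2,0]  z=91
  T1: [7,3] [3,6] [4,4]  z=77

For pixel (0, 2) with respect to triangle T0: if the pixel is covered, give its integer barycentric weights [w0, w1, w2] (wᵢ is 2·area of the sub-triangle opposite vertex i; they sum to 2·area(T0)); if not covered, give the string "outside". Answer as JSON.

T0:
  2·area = 32
  edge (5, 10)→(0, 4): d=(-5,-6) top-left  bias=+0
  edge (0, 4)→(2, 0): d=(2,-4) top-left  bias=+0
  edge (2, 0)→(5, 10): d=(3,10) right/bottom  bias=-1
    (0,1)@(1, 3): e=[11,2,19] → █
    (1,1)@(3, 3): e=[23,10,-1] → ·
    (0,2)@(1, 5): e=[1,6,25] → █
    (1,2)@(3, 5): e=[13,14,5] → █
    (2,2)@(5, 5): e=[25,22,-15] → ·
    (0,3)@(1, 7): e=[-9,10,31] → ·
    (1,3)@(3, 7): e=[3,18,11] → █
    (2,3)@(5, 7): e=[15,26,-9] → ·
    (1,4)@(3, 9): e=[-7,22,17] → ·
  covered (4 px):
    · · · · ·
    █ · · · ·
    █ █ · · ·
    · █ · · ·
    · · · · ·
T1:
  2·area = 5
  edge (7, 3)→(3, 6): d=(-4,3) right/bottom  bias=-1
  edge (3, 6)→(4, 4): d=(1,-2) top-left  bias=+0
  edge (4, 4)→(7, 3): d=(3,-1) top-left  bias=+0
    (3,1)@(7, 3): e=[0,5,0] → ·  [on edge]
    (0,2)@(1, 5): e=[10,-5,0] → ·  [on edge]
  covered (0 px):
    · · · · ·
    · · · · ·
    · · · · ·
    · · · · ·
    · · · · ·

Answer: [6,25,1]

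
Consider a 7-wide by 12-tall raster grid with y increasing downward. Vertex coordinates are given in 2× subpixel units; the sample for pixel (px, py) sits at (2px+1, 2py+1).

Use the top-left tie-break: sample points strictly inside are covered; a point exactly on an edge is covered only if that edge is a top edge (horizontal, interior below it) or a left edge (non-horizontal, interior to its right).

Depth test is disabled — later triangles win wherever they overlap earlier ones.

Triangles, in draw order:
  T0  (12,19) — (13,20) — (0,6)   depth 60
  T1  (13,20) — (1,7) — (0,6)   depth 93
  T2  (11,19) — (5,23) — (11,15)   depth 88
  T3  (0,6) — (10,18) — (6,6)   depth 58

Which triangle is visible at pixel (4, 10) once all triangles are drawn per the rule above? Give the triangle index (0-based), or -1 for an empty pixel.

T0:
  2·area = 1  (B↔C swapped to make it positive)
  edge (12, 19)→(0, 6): d=(-12,-13) top-left  bias=+0
  edge (0, 6)→(13, 20): d=(13,14) right/bottom  bias=-1
  edge (13, 20)→(12, 19): d=(-1,-1) top-left  bias=+0
  covered (0 px):
    · · · · · · ·
    · · · · · · ·
    · · · · · · ·
    · · · · · · ·
    · · · · · · ·
    · · · · · · ·
    · · · · · · ·
    · · · · · · ·
    · · · · · · ·
    · · · · · · ·
    · · · · · · ·
    · · · · · · ·
T1:
  2·area = 1  (B↔C swapped to make it positive)
  edge (13, 20)→(0, 6): d=(-13,-14) top-left  bias=+0
  edge (0, 6)→(1, 7): d=(1,1) right/bottom  bias=-1
  edge (1, 7)→(13, 20): d=(12,13) right/bottom  bias=-1
    (0,3)@(1, 7): e=[1,0,0] → ·  [on edge]
    (1,4)@(3, 9): e=[3,0,-2] → ·  [on edge]
    (2,5)@(5, 11): e=[5,0,-4] → ·  [on edge]
    (3,6)@(7, 13): e=[7,0,-6] → ·  [on edge]
    (4,7)@(9, 15): e=[9,0,-8] → ·  [on edge]
    (5,8)@(11, 17): e=[11,0,-10] → ·  [on edge]
    (6,9)@(13, 19): e=[13,0,-12] → ·  [on edge]
  covered (0 px):
    · · · · · · ·
    · · · · · · ·
    · · · · · · ·
    · · · · · · ·
    · · · · · · ·
    · · · · · · ·
    · · · · · · ·
    · · · · · · ·
    · · · · · · ·
    · · · · · · ·
    · · · · · · ·
    · · · · · · ·
T2:
  2·area = 24
  edge (11, 19)→(5, 23): d=(-6,4) right/bottom  bias=-1
  edge (5, 23)→(11, 15): d=(6,-8) top-left  bias=+0
  edge (11, 15)→(11, 19): d=(0,4) right/bottom  bias=-1
    (5,0)@(11, 1): e=[108,-84,0] → ·  [on edge]
    (5,1)@(11, 3): e=[96,-72,0] → ·  [on edge]
    (5,2)@(11, 5): e=[84,-60,0] → ·  [on edge]
    (5,3)@(11, 7): e=[72,-48,0] → ·  [on edge]
    (5,4)@(11, 9): e=[60,-36,0] → ·  [on edge]
    (5,5)@(11, 11): e=[48,-24,0] → ·  [on edge]
    (5,6)@(11, 13): e=[36,-12,0] → ·  [on edge]
    (5,7)@(11, 15): e=[24,0,0] → ·  [on edge]
    (5,8)@(11, 17): e=[12,12,0] → ·  [on edge]
    (4,9)@(9, 19): e=[8,8,8] → █
    (5,9)@(11, 19): e=[0,24,0] → ·  [on edge]
    (3,10)@(7, 21): e=[4,4,16] → █
    (5,10)@(11, 21): e=[-12,36,0] → ·  [on edge]
    (2,11)@(5, 23): e=[0,0,24] → ·  [on edge]
    (5,11)@(11, 23): e=[-24,48,0] → ·  [on edge]
  covered (2 px):
    · · · · · · ·
    · · · · · · ·
    · · · · · · ·
    · · · · · · ·
    · · · · · · ·
    · · · · · · ·
    · · · · · · ·
    · · · · · · ·
    · · · · · · ·
    · · · · █ · ·
    · · · █ · · ·
    · · · · · · ·
T3:
  2·area = 72  (B↔C swapped to make it positive)
  edge (0, 6)→(6, 6): d=(6,0) top-left  bias=+0
  edge (6, 6)→(10, 18): d=(4,12) right/bottom  bias=-1
  edge (10, 18)→(0, 6): d=(-10,-12) top-left  bias=+0
    (2,1)@(5, 3): e=[-18,0,90] → ·  [on edge]
    (0,3)@(1, 7): e=[6,64,2] → █
    (1,3)@(3, 7): e=[6,40,26] → █
    (2,3)@(5, 7): e=[6,16,50] → █
    (3,3)@(7, 7): e=[6,-8,74] → ·
    (0,4)@(1, 9): e=[18,72,-18] → ·
    (1,4)@(3, 9): e=[18,48,6] → █
    (3,4)@(7, 9): e=[18,0,54] → ·  [on edge]
    (1,5)@(3, 11): e=[30,56,-14] → ·
    (2,5)@(5, 11): e=[30,32,10] → █
    (3,5)@(7, 11): e=[30,8,34] → █
    (4,5)@(9, 11): e=[30,-16,58] → ·
    (4,7)@(9, 15): e=[54,0,18] → ·  [on edge]
    (5,10)@(11, 21): e=[90,0,-18] → ·  [on edge]
  covered (8 px):
    · · · · · · ·
    · · · · · · ·
    · · · · · · ·
    █ █ █ · · · ·
    · █ █ · · · ·
    · · █ █ · · ·
    · · · █ · · ·
    · · · · · · ·
    · · · · · · ·
    · · · · · · ·
    · · · · · · ·
    · · · · · · ·

Z-buffer (winner per pixel, '.' = empty):
  . . . . . . .
  . . . . . . .
  . . . . . . .
  3 3 3 . . . .
  . 3 3 . . . .
  . . 3 3 . . .
  . . . 3 . . .
  . . . . . . .
  . . . . . . .
  . . . . 2 . .
  . . . 2 . . .
  . . . . . . .

Result: -1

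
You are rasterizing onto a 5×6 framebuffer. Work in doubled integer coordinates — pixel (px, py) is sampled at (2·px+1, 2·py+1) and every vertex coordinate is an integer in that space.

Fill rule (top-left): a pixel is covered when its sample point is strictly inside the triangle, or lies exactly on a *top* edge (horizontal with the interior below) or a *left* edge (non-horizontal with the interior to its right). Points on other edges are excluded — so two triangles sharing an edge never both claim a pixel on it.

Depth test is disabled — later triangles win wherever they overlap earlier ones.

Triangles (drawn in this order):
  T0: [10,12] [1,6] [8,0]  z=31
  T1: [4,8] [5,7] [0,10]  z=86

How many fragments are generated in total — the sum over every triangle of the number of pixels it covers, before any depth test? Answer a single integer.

T0:
  2·area = 96
  edge (10, 12)→(1, 6): d=(-9,-6) top-left  bias=+0
  edge (1, 6)→(8, 0): d=(7,-6) top-left  bias=+0
  edge (8, 0)→(10, 12): d=(2,12) right/bottom  bias=-1
    (3,0)@(7, 1): e=[81,1,14] → █
    (4,0)@(9, 1): e=[93,13,-10] → ·
    (2,1)@(5, 3): e=[51,3,42] → █
    (4,1)@(9, 3): e=[75,27,-6] → ·
    (1,2)@(3, 5): e=[21,5,70] → █
    (4,2)@(9, 5): e=[57,41,-2] → ·
    (1,3)@(3, 7): e=[3,19,74] → █
    (4,3)@(9, 7): e=[39,55,2] → █
    (1,4)@(3, 9): e=[-15,33,78] → ·
    (2,4)@(5, 9): e=[-3,45,54] → ·
    (3,4)@(7, 9): e=[9,57,30] → █
    (3,5)@(7, 11): e=[-9,71,34] → ·
  covered (13 px):
    · · · █ ·
    · · █ █ ·
    · █ █ █ ·
    · █ █ █ █
    · · · █ █
    · · · · █
T1:
  2·area = 2  (B↔C swapped to make it positive)
  edge (4, 8)→(0, 10): d=(-4,2) right/bottom  bias=-1
  edge (0, 10)→(5, 7): d=(5,-3) top-left  bias=+0
  edge (5, 7)→(4, 8): d=(-1,1) right/bottom  bias=-1
    (4,1)@(9, 3): e=[10,-8,0] → ·  [on edge]
    (3,2)@(7, 5): e=[6,-4,0] → ·  [on edge]
    (2,3)@(5, 7): e=[2,0,0] → ·  [on edge]
    (1,4)@(3, 9): e=[-2,4,0] → ·  [on edge]
    (0,5)@(1, 11): e=[-6,8,0] → ·  [on edge]
  covered (0 px):
    · · · · ·
    · · · · ·
    · · · · ·
    · · · · ·
    · · · · ·
    · · · · ·

Result: 13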